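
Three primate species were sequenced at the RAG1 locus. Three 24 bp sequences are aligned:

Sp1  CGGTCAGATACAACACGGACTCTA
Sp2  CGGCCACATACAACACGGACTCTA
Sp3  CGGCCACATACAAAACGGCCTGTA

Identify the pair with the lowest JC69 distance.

Sp1 and Sp2

Sp1–Sp2: 2/24 differ, p = 0.083, d = 0.088.
Sp1–Sp3: 5/24 differ, p = 0.208, d = 0.244.
Sp2–Sp3: 3/24 differ, p = 0.125, d = 0.137.
The smallest distance is between Sp1 and Sp2.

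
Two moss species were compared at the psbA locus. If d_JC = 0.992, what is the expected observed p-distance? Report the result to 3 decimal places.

0.550

p = (3/4)(1 − e^(−4d/3)) = 0.75 × (1 − e^(-1.322667)) = 0.75 × (1 − 0.266424) = 0.550182.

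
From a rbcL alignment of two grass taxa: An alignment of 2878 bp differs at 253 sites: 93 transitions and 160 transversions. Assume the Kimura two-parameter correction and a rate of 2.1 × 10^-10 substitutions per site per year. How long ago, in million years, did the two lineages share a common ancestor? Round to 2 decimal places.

222.64

P = 93/2878 ≈ 0.032314 and Q = 160/2878 ≈ 0.055594.
Under the Kimura two-parameter model, d = −½ ln(1 − 2P − Q) − ¼ ln(1 − 2Q).
1 − 2P − Q = 0.879778, giving −½ ln(0.879778) = 0.064043.
1 − 2Q = 0.888812, giving −¼ ln(0.888812) = 0.029467.
d = 0.064043 + 0.029467 = 0.093510.
Under a molecular clock d = 2μt, so t = d/(2μ) = 0.093510 / (2 × 2.1 × 10^-10) = 222.64 million years.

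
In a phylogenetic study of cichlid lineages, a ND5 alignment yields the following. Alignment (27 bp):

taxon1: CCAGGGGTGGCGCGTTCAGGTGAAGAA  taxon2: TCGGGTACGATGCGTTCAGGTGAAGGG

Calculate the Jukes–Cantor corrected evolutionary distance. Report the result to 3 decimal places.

The sequences differ at 9 of 27 sites (1, 3, 6, 7, 8, 10, 11, 26, 27), so p = 9/27 ≈ 0.333333.
d = −(3/4) ln(1 − 4p/3) = −0.75 ln(1 − 0.444444) = −0.75 ln(0.555556)
  = −0.75 × (-0.587786) = 0.440840 substitutions/site.

0.441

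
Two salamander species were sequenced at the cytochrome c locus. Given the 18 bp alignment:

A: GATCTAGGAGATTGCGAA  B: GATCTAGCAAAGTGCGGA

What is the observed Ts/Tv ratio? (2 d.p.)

1.00

Transitions are A↔G and C↔T; transversions are all other mismatches.
Transitions: 2. Transversions: 2.
R = 2/2 = 1.00.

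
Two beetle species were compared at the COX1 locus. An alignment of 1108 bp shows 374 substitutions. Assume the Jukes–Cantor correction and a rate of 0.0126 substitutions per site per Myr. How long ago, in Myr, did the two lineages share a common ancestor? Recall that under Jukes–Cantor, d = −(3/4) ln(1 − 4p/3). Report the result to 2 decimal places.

p = 374/1108 ≈ 0.337545.
d = −(3/4) ln(1 − 4p/3) = −0.75 ln(1 − 0.45006) = −0.75 ln(0.54994)
  = −0.75 × (-0.597946) = 0.448460 substitutions/site.
Under a molecular clock d = 2μt, so t = d/(2μ) = 0.448460 / (2 × 0.0126) = 17.80 Myr.

17.80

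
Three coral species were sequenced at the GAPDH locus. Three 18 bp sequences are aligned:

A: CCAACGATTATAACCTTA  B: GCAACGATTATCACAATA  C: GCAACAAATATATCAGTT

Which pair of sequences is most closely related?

A and B

A–B: 4/18 differ, p = 0.222, d = 0.264.
A–C: 7/18 differ, p = 0.389, d = 0.548.
B–C: 6/18 differ, p = 0.333, d = 0.441.
The smallest distance is between A and B.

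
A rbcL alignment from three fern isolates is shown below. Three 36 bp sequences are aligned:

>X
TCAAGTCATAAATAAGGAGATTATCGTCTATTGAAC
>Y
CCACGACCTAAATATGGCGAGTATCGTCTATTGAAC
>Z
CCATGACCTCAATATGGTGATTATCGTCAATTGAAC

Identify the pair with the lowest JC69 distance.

X–Y: 7/36 differ, p = 0.194, d = 0.225.
X–Z: 8/36 differ, p = 0.222, d = 0.264.
Y–Z: 5/36 differ, p = 0.139, d = 0.154.
The smallest distance is between Y and Z.

Y and Z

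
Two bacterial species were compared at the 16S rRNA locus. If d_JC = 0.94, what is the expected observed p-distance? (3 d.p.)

p = (3/4)(1 − e^(−4d/3)) = 0.75 × (1 − e^(-1.253333)) = 0.75 × (1 − 0.285551) = 0.535837.

0.536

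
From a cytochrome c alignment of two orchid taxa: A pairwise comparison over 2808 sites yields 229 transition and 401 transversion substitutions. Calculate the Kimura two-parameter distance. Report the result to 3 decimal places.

P = 229/2808 ≈ 0.081553 and Q = 401/2808 ≈ 0.142806.
Under the Kimura two-parameter model, d = −½ ln(1 − 2P − Q) − ¼ ln(1 − 2Q).
1 − 2P − Q = 0.694088, giving −½ ln(0.694088) = 0.182578.
1 − 2Q = 0.714388, giving −¼ ln(0.714388) = 0.084082.
d = 0.182578 + 0.084082 = 0.266660.

0.267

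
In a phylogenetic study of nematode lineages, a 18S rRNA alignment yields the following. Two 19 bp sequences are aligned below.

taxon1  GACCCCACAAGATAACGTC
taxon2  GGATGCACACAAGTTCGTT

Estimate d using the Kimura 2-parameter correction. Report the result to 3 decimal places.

Of 19 sites, 4 differences are transitions and 6 are transversions, so P = 4/19 ≈ 0.210526 and Q = 6/19 ≈ 0.315789.
Under the Kimura two-parameter model, d = −½ ln(1 − 2P − Q) − ¼ ln(1 − 2Q).
1 − 2P − Q = 0.263159, giving −½ ln(0.263159) = 0.667498.
1 − 2Q = 0.368422, giving −¼ ln(0.368422) = 0.249632.
d = 0.667498 + 0.249632 = 0.917130.

0.917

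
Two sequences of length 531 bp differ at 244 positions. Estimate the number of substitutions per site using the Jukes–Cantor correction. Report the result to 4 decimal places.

0.7114

p = 244/531 ≈ 0.45951.
d = −(3/4) ln(1 − 4p/3) = −0.75 ln(1 − 0.61268) = −0.75 ln(0.38732)
  = −0.75 × (-0.948504) = 0.711378 substitutions/site.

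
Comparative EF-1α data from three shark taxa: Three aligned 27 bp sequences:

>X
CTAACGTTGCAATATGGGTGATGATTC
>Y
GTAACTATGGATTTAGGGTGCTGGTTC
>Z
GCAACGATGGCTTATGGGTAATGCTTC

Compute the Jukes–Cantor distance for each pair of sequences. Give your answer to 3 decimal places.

d(X,Y) = 0.441, d(X,Z) = 0.377, d(Y,Z) = 0.377

X–Y: 9/27 sites differ → p ≈ 0.333333, d = −0.75 ln(1 − 0.444444) = 0.440839 ≈ 0.441.
X–Z: 8/27 sites differ → p ≈ 0.296296, d = −0.75 ln(1 − 0.395061) = 0.376971 ≈ 0.377.
Y–Z: 8/27 sites differ → p ≈ 0.296296, d = −0.75 ln(1 − 0.395061) = 0.376971 ≈ 0.377.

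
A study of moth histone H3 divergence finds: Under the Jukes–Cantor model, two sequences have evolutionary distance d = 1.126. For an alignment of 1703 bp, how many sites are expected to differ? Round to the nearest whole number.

Invert JC69: p = (3/4)(1 − e^(−4d/3)) = 0.75 × (1 − e^(-1.501333)) = 0.75 × (1 − 0.222833) = 0.582875.
Expected differing sites = pL ≈ 0.582875 × 1703 = 992.636125 ≈ 993.

993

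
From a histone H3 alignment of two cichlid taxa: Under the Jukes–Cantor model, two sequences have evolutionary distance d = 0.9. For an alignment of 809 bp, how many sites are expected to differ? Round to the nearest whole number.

424

Invert JC69: p = (3/4)(1 − e^(−4d/3)) = 0.75 × (1 − e^(-1.2)) = 0.75 × (1 − 0.301194) = 0.524105.
Expected differing sites = pL ≈ 0.524105 × 809 = 424.000945 ≈ 424.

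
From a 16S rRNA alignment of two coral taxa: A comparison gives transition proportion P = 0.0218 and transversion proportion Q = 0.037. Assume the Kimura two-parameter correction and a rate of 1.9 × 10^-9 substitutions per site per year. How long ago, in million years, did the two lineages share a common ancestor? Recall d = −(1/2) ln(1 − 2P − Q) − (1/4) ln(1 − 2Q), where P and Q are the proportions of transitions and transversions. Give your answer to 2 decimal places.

16.12

Under the Kimura two-parameter model, d = −½ ln(1 − 2P − Q) − ¼ ln(1 − 2Q).
1 − 2P − Q = 0.9194, giving −½ ln(0.9194) = 0.042017.
1 − 2Q = 0.926, giving −¼ ln(0.926) = 0.019220.
d = 0.042017 + 0.019220 = 0.061237.
Under a molecular clock d = 2μt, so t = d/(2μ) = 0.061237 / (2 × 1.9 × 10^-9) = 16.12 million years.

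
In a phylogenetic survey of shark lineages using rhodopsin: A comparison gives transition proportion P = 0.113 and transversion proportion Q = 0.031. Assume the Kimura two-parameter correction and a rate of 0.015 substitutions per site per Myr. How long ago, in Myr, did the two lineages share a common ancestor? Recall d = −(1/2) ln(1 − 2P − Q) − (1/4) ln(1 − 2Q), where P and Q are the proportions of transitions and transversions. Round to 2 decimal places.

Under the Kimura two-parameter model, d = −½ ln(1 − 2P − Q) − ¼ ln(1 − 2Q).
1 − 2P − Q = 0.743, giving −½ ln(0.743) = 0.148530.
1 − 2Q = 0.938, giving −¼ ln(0.938) = 0.016001.
d = 0.148530 + 0.016001 = 0.164531.
Under a molecular clock d = 2μt, so t = d/(2μ) = 0.164531 / (2 × 0.015) = 5.48 Myr.

5.48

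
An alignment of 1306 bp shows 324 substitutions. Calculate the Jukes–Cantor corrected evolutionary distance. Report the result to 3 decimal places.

p = 324/1306 ≈ 0.248086.
d = −(3/4) ln(1 − 4p/3) = −0.75 ln(1 − 0.330781) = −0.75 ln(0.669219)
  = −0.75 × (-0.401644) = 0.301233 substitutions/site.

0.301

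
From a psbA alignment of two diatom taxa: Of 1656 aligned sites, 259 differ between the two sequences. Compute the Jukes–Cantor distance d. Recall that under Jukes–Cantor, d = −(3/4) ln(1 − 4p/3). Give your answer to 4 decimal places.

p = 259/1656 ≈ 0.156401.
d = −(3/4) ln(1 − 4p/3) = −0.75 ln(1 − 0.208535) = −0.75 ln(0.791465)
  = −0.75 × (-0.233870) = 0.175403 substitutions/site.

0.1754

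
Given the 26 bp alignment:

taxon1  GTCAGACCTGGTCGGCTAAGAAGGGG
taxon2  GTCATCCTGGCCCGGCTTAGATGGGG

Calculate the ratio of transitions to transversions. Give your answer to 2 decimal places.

0.33

Transitions are A↔G and C↔T; transversions are all other mismatches.
Transitions: 2. Transversions: 6.
R = 2/6 = 0.333333… ≈ 0.33 (to 2 d.p.).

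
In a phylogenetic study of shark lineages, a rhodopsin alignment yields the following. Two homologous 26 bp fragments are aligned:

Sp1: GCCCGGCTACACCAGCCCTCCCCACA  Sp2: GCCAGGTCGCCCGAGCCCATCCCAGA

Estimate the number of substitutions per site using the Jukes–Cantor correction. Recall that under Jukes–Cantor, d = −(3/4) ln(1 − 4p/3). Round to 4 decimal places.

The sequences differ at 9 of 26 sites (4, 7, 8, 9, 11, 13, 19, 20, 25), so p = 9/26 ≈ 0.346154.
d = −(3/4) ln(1 − 4p/3) = −0.75 ln(1 − 0.461539) = −0.75 ln(0.538461)
  = −0.75 × (-0.619040) = 0.464280 substitutions/site.

0.4643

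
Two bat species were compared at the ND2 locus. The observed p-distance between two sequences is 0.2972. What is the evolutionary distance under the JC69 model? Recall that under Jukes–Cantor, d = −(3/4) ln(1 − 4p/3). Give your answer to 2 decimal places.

0.38

d = −(3/4) ln(1 − 4p/3) = −0.75 ln(1 − 0.396267) = −0.75 ln(0.603733)
  = −0.75 × (-0.504623) = 0.378467 substitutions/site.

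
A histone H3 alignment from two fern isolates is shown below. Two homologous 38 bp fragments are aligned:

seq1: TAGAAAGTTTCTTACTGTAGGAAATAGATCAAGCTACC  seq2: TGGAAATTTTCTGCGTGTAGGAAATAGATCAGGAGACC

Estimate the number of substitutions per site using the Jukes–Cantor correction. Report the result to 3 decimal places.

The sequences differ at 8 of 38 sites (2, 7, 13, 14, 15, 32, 34, 35), so p = 8/38 ≈ 0.210526.
d = −(3/4) ln(1 − 4p/3) = −0.75 ln(1 − 0.280701) = −0.75 ln(0.719299)
  = −0.75 × (-0.329478) = 0.247109 substitutions/site.

0.247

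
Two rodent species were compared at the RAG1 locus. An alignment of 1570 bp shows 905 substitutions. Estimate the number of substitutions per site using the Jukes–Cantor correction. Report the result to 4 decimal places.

1.0976

p = 905/1570 ≈ 0.576433.
d = −(3/4) ln(1 − 4p/3) = −0.75 ln(1 − 0.768577) = −0.75 ln(0.231423)
  = −0.75 × (-1.463508) = 1.097631 substitutions/site.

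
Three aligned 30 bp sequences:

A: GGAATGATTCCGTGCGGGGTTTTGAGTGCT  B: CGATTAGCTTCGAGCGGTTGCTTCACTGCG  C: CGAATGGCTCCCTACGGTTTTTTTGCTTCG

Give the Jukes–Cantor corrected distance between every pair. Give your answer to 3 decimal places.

d(A,B) = 0.730, d(A,C) = 0.572, d(B,C) = 0.503

A–B: 14/30 sites differ → p ≈ 0.466667, d = −0.75 ln(1 − 0.622223) = 0.730088 ≈ 0.730.
A–C: 12/30 sites differ → p = 0.4, d = −0.75 ln(1 − 0.533333) = 0.571605 ≈ 0.572.
B–C: 11/30 sites differ → p ≈ 0.366667, d = −0.75 ln(1 − 0.488889) = 0.503376 ≈ 0.503.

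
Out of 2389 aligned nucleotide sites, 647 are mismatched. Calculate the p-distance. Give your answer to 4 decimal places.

p = 647/2389 = 0.270824… ≈ 0.2708 (to 4 d.p.).

0.2708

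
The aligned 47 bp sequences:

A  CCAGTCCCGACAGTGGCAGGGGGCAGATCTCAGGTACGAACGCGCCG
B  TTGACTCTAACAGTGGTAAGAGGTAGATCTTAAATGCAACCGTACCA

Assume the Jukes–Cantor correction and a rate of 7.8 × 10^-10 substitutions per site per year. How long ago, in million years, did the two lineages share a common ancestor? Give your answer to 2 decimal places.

435.44

The sequences differ at 21 of 47 sites, so p = 21/47 ≈ 0.446809.
d = −(3/4) ln(1 − 4p/3) = −0.75 ln(1 − 0.595745) = −0.75 ln(0.404255)
  = −0.75 × (-0.905709) = 0.679282 substitutions/site.
Under a molecular clock d = 2μt, so t = d/(2μ) = 0.679282 / (2 × 7.8 × 10^-10) = 435.44 million years.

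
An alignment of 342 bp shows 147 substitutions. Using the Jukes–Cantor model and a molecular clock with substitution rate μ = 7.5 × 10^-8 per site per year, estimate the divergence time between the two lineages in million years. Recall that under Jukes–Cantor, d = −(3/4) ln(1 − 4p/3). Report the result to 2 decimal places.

4.26

p = 147/342 ≈ 0.429825.
d = −(3/4) ln(1 − 4p/3) = −0.75 ln(1 − 0.5731) = −0.75 ln(0.4269)
  = −0.75 × (-0.851205) = 0.638404 substitutions/site.
Under a molecular clock d = 2μt, so t = d/(2μ) = 0.638404 / (2 × 7.5 × 10^-8) = 4.26 million years.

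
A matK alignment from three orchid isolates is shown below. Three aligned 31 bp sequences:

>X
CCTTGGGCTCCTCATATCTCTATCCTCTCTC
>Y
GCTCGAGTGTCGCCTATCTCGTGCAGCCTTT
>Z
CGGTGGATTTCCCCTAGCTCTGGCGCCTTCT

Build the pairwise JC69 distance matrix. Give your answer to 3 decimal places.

X–Y: 16/31 sites differ → p ≈ 0.516129, d = −0.75 ln(1 − 0.688172) = 0.873978 ≈ 0.874.
X–Z: 15/31 sites differ → p ≈ 0.483871, d = −0.75 ln(1 − 0.645161) = 0.777068 ≈ 0.777.
Y–Z: 15/31 sites differ → p ≈ 0.483871, d = −0.75 ln(1 − 0.645161) = 0.777068 ≈ 0.777.

d(X,Y) = 0.874, d(X,Z) = 0.777, d(Y,Z) = 0.777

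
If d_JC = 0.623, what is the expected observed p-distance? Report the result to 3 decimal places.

0.423

p = (3/4)(1 − e^(−4d/3)) = 0.75 × (1 − e^(-0.830667)) = 0.75 × (1 − 0.435759) = 0.423181.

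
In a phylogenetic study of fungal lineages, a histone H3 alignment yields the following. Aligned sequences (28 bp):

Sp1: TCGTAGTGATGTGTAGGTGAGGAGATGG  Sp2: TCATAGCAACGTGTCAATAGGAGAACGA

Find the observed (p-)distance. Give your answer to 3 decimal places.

The sequences differ at 14 of 28 positions.
p = 14/28 = 0.500.

0.500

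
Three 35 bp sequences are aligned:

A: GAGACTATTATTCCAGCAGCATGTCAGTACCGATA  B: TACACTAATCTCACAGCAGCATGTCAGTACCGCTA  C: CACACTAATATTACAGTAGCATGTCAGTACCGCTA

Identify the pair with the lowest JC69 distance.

A–B: 7/35 differ, p = 0.200, d = 0.233.
A–C: 6/35 differ, p = 0.171, d = 0.195.
B–C: 4/35 differ, p = 0.114, d = 0.124.
The smallest distance is between B and C.

B and C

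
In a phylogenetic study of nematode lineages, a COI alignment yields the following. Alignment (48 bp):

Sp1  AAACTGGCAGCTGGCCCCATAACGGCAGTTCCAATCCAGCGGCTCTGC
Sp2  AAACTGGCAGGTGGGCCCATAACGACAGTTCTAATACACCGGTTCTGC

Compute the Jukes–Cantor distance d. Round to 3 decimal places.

The sequences differ at 7 of 48 sites (11, 15, 25, 32, 36, 39, 43), so p = 7/48 ≈ 0.145833.
d = −(3/4) ln(1 − 4p/3) = −0.75 ln(1 − 0.194444) = −0.75 ln(0.805556)
  = −0.75 × (-0.216223) = 0.162167 substitutions/site.

0.162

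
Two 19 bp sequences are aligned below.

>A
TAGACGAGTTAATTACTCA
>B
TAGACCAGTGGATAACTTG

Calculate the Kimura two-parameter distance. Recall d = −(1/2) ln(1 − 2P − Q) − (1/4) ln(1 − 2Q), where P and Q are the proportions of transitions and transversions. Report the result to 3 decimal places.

0.416

Of 19 sites, 3 differences are transitions and 3 are transversions, so P = 3/19 ≈ 0.157895 and Q = 3/19 ≈ 0.157895.
Under the Kimura two-parameter model, d = −½ ln(1 − 2P − Q) − ¼ ln(1 − 2Q).
1 − 2P − Q = 0.526315, giving −½ ln(0.526315) = 0.320928.
1 − 2Q = 0.68421, giving −¼ ln(0.68421) = 0.094873.
d = 0.320928 + 0.094873 = 0.415801.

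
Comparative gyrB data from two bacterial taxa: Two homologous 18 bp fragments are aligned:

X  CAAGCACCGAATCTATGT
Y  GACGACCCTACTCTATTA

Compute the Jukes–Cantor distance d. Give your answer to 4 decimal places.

The sequences differ at 8 of 18 sites (1, 3, 5, 6, 9, 11, 17, 18), so p = 8/18 ≈ 0.444444.
d = −(3/4) ln(1 − 4p/3) = −0.75 ln(1 − 0.592592) = −0.75 ln(0.407408)
  = −0.75 × (-0.897940) = 0.673455 substitutions/site.

0.6735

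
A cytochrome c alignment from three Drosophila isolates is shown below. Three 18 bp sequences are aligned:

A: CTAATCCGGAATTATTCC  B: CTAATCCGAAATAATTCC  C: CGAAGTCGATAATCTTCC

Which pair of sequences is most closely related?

A–B: 2/18 differ, p = 0.111, d = 0.120.
A–C: 7/18 differ, p = 0.389, d = 0.548.
B–C: 7/18 differ, p = 0.389, d = 0.548.
The smallest distance is between A and B.

A and B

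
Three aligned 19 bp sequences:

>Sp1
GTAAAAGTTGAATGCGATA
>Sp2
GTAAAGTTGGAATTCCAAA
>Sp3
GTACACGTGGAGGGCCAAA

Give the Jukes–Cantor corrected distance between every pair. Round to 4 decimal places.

Sp1–Sp2: 6/19 sites differ → p ≈ 0.315789, d = −0.75 ln(1 − 0.421052) = 0.409907 ≈ 0.4099.
Sp1–Sp3: 7/19 sites differ → p ≈ 0.368421, d = −0.75 ln(1 − 0.491228) = 0.506816 ≈ 0.5068.
Sp2–Sp3: 6/19 sites differ → p ≈ 0.315789, d = −0.75 ln(1 − 0.421052) = 0.409907 ≈ 0.4099.

d(Sp1,Sp2) = 0.4099, d(Sp1,Sp3) = 0.5068, d(Sp2,Sp3) = 0.4099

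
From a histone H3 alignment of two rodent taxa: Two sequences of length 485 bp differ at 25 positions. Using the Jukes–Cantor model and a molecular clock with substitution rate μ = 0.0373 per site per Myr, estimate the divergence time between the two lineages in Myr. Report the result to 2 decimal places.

0.72

p = 25/485 ≈ 0.051546.
d = −(3/4) ln(1 − 4p/3) = −0.75 ln(1 − 0.068728) = −0.75 ln(0.931272)
  = −0.75 × (-0.071204) = 0.053403 substitutions/site.
Under a molecular clock d = 2μt, so t = d/(2μ) = 0.053403 / (2 × 0.0373) = 0.72 Myr.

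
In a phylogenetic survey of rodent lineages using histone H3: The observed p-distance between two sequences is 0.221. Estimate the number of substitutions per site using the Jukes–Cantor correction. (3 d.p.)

0.262

d = −(3/4) ln(1 − 4p/3) = −0.75 ln(1 − 0.294667) = −0.75 ln(0.705333)
  = −0.75 × (-0.349085) = 0.261814 substitutions/site.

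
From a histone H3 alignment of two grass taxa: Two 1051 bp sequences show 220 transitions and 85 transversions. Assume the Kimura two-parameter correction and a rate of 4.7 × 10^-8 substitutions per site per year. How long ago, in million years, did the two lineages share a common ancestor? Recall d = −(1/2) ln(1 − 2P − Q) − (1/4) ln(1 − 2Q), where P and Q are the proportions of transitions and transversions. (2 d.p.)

P = 220/1051 ≈ 0.209324 and Q = 85/1051 ≈ 0.080875.
Under the Kimura two-parameter model, d = −½ ln(1 − 2P − Q) − ¼ ln(1 − 2Q).
1 − 2P − Q = 0.500477, giving −½ ln(0.500477) = 0.346097.
1 − 2Q = 0.83825, giving −¼ ln(0.83825) = 0.044110.
d = 0.346097 + 0.044110 = 0.390207.
Under a molecular clock d = 2μt, so t = d/(2μ) = 0.390207 / (2 × 4.7 × 10^-8) = 4.15 million years.

4.15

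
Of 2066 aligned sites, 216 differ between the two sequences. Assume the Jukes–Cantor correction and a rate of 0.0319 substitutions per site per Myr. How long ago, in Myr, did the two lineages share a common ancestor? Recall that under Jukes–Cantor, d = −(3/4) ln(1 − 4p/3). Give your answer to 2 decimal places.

1.76

p = 216/2066 ≈ 0.10455.
d = −(3/4) ln(1 − 4p/3) = −0.75 ln(1 − 0.1394) = −0.75 ln(0.8606)
  = −0.75 × (-0.150125) = 0.112594 substitutions/site.
Under a molecular clock d = 2μt, so t = d/(2μ) = 0.112594 / (2 × 0.0319) = 1.76 Myr.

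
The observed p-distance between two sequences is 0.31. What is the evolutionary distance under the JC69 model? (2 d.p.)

d = −(3/4) ln(1 − 4p/3) = −0.75 ln(1 − 0.413333) = −0.75 ln(0.586667)
  = −0.75 × (-0.533298) = 0.399974 substitutions/site.

0.40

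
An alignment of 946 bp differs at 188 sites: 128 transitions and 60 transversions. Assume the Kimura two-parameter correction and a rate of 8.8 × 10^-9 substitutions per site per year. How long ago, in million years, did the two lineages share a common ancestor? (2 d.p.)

P = 128/946 ≈ 0.135307 and Q = 60/946 ≈ 0.063425.
Under the Kimura two-parameter model, d = −½ ln(1 − 2P − Q) − ¼ ln(1 − 2Q).
1 − 2P − Q = 0.665961, giving −½ ln(0.665961) = 0.203262.
1 − 2Q = 0.87315, giving −¼ ln(0.87315) = 0.033912.
d = 0.203262 + 0.033912 = 0.237174.
Under a molecular clock d = 2μt, so t = d/(2μ) = 0.237174 / (2 × 8.8 × 10^-9) = 13.48 million years.

13.48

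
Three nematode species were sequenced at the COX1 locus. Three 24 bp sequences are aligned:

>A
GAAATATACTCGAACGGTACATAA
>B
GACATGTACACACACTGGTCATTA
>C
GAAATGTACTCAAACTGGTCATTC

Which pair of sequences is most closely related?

A–B: 9/24 differ, p = 0.375, d = 0.520.
A–C: 7/24 differ, p = 0.292, d = 0.369.
B–C: 4/24 differ, p = 0.167, d = 0.188.
The smallest distance is between B and C.

B and C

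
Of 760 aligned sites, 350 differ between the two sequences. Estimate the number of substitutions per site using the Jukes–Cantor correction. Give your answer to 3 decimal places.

0.714

p = 350/760 ≈ 0.460526.
d = −(3/4) ln(1 − 4p/3) = −0.75 ln(1 − 0.614035) = −0.75 ln(0.385965)
  = −0.75 × (-0.952009) = 0.714007 substitutions/site.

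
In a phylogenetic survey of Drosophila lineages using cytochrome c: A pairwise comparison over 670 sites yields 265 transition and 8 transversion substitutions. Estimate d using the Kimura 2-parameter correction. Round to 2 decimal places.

P = 265/670 ≈ 0.395522 and Q = 8/670 ≈ 0.01194.
Under the Kimura two-parameter model, d = −½ ln(1 − 2P − Q) − ¼ ln(1 − 2Q).
1 − 2P − Q = 0.197016, giving −½ ln(0.197016) = 0.812235.
1 − 2Q = 0.97612, giving −¼ ln(0.97612) = 0.006042.
d = 0.812235 + 0.006042 = 0.818277.

0.82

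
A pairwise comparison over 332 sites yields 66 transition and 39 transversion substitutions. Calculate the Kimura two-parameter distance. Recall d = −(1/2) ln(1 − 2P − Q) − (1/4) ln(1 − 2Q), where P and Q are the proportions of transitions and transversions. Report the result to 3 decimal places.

P = 66/332 ≈ 0.198795 and Q = 39/332 ≈ 0.11747.
Under the Kimura two-parameter model, d = −½ ln(1 − 2P − Q) − ¼ ln(1 − 2Q).
1 − 2P − Q = 0.48494, giving −½ ln(0.48494) = 0.361865.
1 − 2Q = 0.76506, giving −¼ ln(0.76506) = 0.066950.
d = 0.361865 + 0.066950 = 0.428815.

0.429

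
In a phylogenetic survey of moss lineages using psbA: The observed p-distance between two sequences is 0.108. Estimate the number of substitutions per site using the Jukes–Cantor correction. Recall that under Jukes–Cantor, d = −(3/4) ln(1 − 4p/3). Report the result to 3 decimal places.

d = −(3/4) ln(1 − 4p/3) = −0.75 ln(1 − 0.144) = −0.75 ln(0.856)
  = −0.75 × (-0.155485) = 0.116614 substitutions/site.

0.117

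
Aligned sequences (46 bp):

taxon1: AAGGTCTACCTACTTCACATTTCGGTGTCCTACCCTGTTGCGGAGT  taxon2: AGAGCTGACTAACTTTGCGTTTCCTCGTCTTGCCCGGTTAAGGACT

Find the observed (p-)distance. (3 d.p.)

0.413

The sequences differ at 19 of 46 positions.
p = 19/46 = 0.413043… ≈ 0.413 (to 3 d.p.).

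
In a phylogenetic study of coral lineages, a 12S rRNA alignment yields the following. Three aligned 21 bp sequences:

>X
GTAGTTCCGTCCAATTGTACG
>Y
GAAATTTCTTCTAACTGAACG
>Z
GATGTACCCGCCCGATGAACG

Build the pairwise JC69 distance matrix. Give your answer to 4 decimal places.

d(X,Y) = 0.4408, d(X,Z) = 0.6355, d(Y,Z) = 0.7557

X–Y: 7/21 sites differ → p ≈ 0.333333, d = −0.75 ln(1 − 0.444444) = 0.440839 ≈ 0.4408.
X–Z: 9/21 sites differ → p ≈ 0.428571, d = −0.75 ln(1 − 0.571428) = 0.635472 ≈ 0.6355.
Y–Z: 10/21 sites differ → p ≈ 0.47619, d = −0.75 ln(1 − 0.63492) = 0.755729 ≈ 0.7557.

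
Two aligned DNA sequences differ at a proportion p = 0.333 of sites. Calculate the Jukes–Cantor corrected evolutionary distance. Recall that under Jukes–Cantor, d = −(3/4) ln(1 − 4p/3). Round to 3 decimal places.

d = −(3/4) ln(1 − 4p/3) = −0.75 ln(1 − 0.444) = −0.75 ln(0.556)
  = −0.75 × (-0.586987) = 0.440240 substitutions/site.

0.440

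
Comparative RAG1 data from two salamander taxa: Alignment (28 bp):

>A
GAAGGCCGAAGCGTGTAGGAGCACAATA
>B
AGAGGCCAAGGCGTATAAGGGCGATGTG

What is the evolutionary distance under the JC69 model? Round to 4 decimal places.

The sequences differ at 12 of 28 sites, so p = 12/28 ≈ 0.428571.
d = −(3/4) ln(1 − 4p/3) = −0.75 ln(1 − 0.571428) = −0.75 ln(0.428572)
  = −0.75 × (-0.847297) = 0.635473 substitutions/site.

0.6355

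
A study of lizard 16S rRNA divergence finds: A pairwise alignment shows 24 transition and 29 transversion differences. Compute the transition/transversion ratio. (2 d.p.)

R = 24/29 = 0.827586… ≈ 0.83 (to 2 d.p.).

0.83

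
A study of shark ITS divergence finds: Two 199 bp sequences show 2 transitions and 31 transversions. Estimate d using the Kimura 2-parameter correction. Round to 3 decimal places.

0.190

P = 2/199 ≈ 0.01005 and Q = 31/199 ≈ 0.155779.
Under the Kimura two-parameter model, d = −½ ln(1 − 2P − Q) − ¼ ln(1 − 2Q).
1 − 2P − Q = 0.824121, giving −½ ln(0.824121) = 0.096719.
1 − 2Q = 0.688442, giving −¼ ln(0.688442) = 0.093331.
d = 0.096719 + 0.093331 = 0.190050.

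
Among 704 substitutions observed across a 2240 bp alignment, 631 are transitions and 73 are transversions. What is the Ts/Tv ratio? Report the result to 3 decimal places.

R = 631/73 = 8.643835… ≈ 8.644 (to 3 d.p.).

8.644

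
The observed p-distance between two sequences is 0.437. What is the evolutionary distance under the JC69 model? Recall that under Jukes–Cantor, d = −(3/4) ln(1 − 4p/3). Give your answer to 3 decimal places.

d = −(3/4) ln(1 − 4p/3) = −0.75 ln(1 − 0.582667) = −0.75 ln(0.417333)
  = −0.75 × (-0.873871) = 0.655403 substitutions/site.

0.655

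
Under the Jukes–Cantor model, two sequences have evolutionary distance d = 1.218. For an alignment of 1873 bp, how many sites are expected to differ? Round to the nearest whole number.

1128

Invert JC69: p = (3/4)(1 − e^(−4d/3)) = 0.75 × (1 − e^(-1.624)) = 0.75 × (1 − 0.197109) = 0.602168.
Expected differing sites = pL ≈ 0.602168 × 1873 = 1127.860664 ≈ 1128.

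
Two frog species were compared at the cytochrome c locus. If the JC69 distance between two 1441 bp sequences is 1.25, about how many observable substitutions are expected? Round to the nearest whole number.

877

Invert JC69: p = (3/4)(1 − e^(−4d/3)) = 0.75 × (1 − e^(-1.666667)) = 0.75 × (1 − 0.188876) = 0.608343.
Expected differing sites = pL ≈ 0.608343 × 1441 = 876.622263 ≈ 877.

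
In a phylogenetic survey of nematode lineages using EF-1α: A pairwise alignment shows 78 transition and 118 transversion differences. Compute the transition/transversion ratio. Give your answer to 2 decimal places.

R = 78/118 = 0.661016… ≈ 0.66 (to 2 d.p.).

0.66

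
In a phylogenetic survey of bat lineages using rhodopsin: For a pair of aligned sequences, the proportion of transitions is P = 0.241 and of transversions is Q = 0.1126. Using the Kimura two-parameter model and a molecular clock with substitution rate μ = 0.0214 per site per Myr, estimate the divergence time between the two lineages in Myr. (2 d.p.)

Under the Kimura two-parameter model, d = −½ ln(1 − 2P − Q) − ¼ ln(1 − 2Q).
1 − 2P − Q = 0.4054, giving −½ ln(0.4054) = 0.451441.
1 − 2Q = 0.7748, giving −¼ ln(0.7748) = 0.063788.
d = 0.451441 + 0.063788 = 0.515229.
Under a molecular clock d = 2μt, so t = d/(2μ) = 0.515229 / (2 × 0.0214) = 12.04 Myr.

12.04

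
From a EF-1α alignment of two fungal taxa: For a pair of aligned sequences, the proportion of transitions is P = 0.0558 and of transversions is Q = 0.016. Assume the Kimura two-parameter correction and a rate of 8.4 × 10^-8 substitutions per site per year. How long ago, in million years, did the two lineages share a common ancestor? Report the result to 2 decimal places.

Under the Kimura two-parameter model, d = −½ ln(1 − 2P − Q) − ¼ ln(1 − 2Q).
1 − 2P − Q = 0.8724, giving −½ ln(0.8724) = 0.068254.
1 − 2Q = 0.968, giving −¼ ln(0.968) = 0.008131.
d = 0.068254 + 0.008131 = 0.076385.
Under a molecular clock d = 2μt, so t = d/(2μ) = 0.076385 / (2 × 8.4 × 10^-8) = 0.45 million years.

0.45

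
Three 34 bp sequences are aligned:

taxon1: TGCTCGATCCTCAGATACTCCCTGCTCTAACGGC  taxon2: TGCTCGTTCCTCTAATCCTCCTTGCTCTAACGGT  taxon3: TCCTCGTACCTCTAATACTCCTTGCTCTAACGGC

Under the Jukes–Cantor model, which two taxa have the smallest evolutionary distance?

taxon2 and taxon3

taxon1–taxon2: 6/34 differ, p = 0.176, d = 0.201.
taxon1–taxon3: 6/34 differ, p = 0.176, d = 0.201.
taxon2–taxon3: 4/34 differ, p = 0.118, d = 0.128.
The smallest distance is between taxon2 and taxon3.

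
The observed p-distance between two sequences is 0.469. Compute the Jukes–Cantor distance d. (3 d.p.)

d = −(3/4) ln(1 − 4p/3) = −0.75 ln(1 − 0.625333) = −0.75 ln(0.374667)
  = −0.75 × (-0.981718) = 0.736289 substitutions/site.

0.736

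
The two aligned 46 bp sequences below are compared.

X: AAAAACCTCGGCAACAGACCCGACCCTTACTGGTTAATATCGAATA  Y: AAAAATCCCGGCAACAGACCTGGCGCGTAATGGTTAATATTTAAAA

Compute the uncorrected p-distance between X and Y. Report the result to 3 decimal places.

0.217

The sequences differ at 10 of 46 positions (sites 6, 8, 21, 23, 25, 27, 30, 41, 42, 45).
p = 10/46 = 0.217391… ≈ 0.217 (to 3 d.p.).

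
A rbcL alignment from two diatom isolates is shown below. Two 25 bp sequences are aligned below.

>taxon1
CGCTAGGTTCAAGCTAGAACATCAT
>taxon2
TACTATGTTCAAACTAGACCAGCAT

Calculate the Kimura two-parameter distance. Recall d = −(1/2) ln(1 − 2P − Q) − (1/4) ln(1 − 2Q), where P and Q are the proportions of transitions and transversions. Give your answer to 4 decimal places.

Of 25 sites, 3 differences are transitions and 3 are transversions, so P = 3/25 = 0.12 and Q = 3/25 = 0.12.
Under the Kimura two-parameter model, d = −½ ln(1 − 2P − Q) − ¼ ln(1 − 2Q).
1 − 2P − Q = 0.64, giving −½ ln(0.64) = 0.223144.
1 − 2Q = 0.76, giving −¼ ln(0.76) = 0.068609.
d = 0.223144 + 0.068609 = 0.291753.

0.2918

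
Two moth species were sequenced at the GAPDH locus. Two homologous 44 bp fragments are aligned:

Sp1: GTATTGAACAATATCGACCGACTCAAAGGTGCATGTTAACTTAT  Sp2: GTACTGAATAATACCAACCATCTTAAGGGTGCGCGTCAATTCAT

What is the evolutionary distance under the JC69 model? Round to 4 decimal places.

0.3756

The sequences differ at 13 of 44 sites, so p = 13/44 ≈ 0.295455.
d = −(3/4) ln(1 − 4p/3) = −0.75 ln(1 − 0.39394) = −0.75 ln(0.60606)
  = −0.75 × (-0.500776) = 0.375582 substitutions/site.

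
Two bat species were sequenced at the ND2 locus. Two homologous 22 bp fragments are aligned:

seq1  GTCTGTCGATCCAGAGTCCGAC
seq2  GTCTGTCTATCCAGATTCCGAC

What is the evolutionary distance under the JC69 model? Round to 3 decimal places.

0.097

The sequences differ at 2 of 22 sites (8, 16), so p = 2/22 ≈ 0.090909.
d = −(3/4) ln(1 − 4p/3) = −0.75 ln(1 − 0.121212) = −0.75 ln(0.878788)
  = −0.75 × (-0.129212) = 0.096909 substitutions/site.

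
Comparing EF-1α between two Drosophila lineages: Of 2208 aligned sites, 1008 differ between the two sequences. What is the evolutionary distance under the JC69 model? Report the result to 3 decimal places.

0.704

p = 1008/2208 ≈ 0.456522.
d = −(3/4) ln(1 − 4p/3) = −0.75 ln(1 − 0.608696) = −0.75 ln(0.391304)
  = −0.75 × (-0.938271) = 0.703703 substitutions/site.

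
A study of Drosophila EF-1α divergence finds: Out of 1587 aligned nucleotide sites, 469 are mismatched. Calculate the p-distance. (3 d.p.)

p = 469/1587 = 0.295526… ≈ 0.296 (to 3 d.p.).

0.296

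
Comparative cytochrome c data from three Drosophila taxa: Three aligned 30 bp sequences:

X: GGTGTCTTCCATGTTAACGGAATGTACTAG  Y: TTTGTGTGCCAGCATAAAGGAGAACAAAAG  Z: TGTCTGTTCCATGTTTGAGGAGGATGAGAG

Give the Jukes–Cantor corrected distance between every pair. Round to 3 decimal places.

X–Y: 14/30 sites differ → p ≈ 0.466667, d = −0.75 ln(1 − 0.622223) = 0.730088 ≈ 0.730.
X–Z: 12/30 sites differ → p = 0.4, d = −0.75 ln(1 − 0.533333) = 0.571605 ≈ 0.572.
Y–Z: 12/30 sites differ → p = 0.4, d = −0.75 ln(1 − 0.533333) = 0.571605 ≈ 0.572.

d(X,Y) = 0.730, d(X,Z) = 0.572, d(Y,Z) = 0.572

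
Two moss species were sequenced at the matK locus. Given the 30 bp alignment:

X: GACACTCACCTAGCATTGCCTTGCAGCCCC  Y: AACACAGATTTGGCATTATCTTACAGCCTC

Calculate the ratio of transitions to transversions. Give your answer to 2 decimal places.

4.00

Transitions are A↔G and C↔T; transversions are all other mismatches.
Transitions: 8. Transversions: 2.
R = 8/2 = 4.00.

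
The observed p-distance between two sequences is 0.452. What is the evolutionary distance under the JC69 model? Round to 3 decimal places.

d = −(3/4) ln(1 − 4p/3) = −0.75 ln(1 − 0.602667) = −0.75 ln(0.397333)
  = −0.75 × (-0.922981) = 0.692236 substitutions/site.

0.692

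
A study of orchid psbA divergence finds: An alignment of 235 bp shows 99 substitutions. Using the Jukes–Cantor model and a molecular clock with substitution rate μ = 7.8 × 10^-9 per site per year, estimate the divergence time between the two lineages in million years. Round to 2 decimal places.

39.66

p = 99/235 ≈ 0.421277.
d = −(3/4) ln(1 − 4p/3) = −0.75 ln(1 − 0.561703) = −0.75 ln(0.438297)
  = −0.75 × (-0.824859) = 0.618644 substitutions/site.
Under a molecular clock d = 2μt, so t = d/(2μ) = 0.618644 / (2 × 7.8 × 10^-9) = 39.66 million years.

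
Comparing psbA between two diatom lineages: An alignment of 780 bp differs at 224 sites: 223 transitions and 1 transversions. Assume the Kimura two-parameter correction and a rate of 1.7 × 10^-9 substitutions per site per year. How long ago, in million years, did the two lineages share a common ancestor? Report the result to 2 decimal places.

P = 223/780 ≈ 0.285897 and Q = 1/780 ≈ 0.001282.
Under the Kimura two-parameter model, d = −½ ln(1 − 2P − Q) − ¼ ln(1 − 2Q).
1 − 2P − Q = 0.426924, giving −½ ln(0.426924) = 0.425575.
1 − 2Q = 0.997436, giving −¼ ln(0.997436) = 0.000642.
d = 0.425575 + 0.000642 = 0.426217.
Under a molecular clock d = 2μt, so t = d/(2μ) = 0.426217 / (2 × 1.7 × 10^-9) = 125.36 million years.

125.36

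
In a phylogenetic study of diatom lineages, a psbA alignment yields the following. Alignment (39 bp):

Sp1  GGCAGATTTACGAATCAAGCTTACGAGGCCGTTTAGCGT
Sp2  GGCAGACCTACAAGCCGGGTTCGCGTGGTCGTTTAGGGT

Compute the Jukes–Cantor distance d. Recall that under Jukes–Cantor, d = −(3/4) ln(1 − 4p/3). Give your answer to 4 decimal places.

The sequences differ at 13 of 39 sites, so p = 13/39 ≈ 0.333333.
d = −(3/4) ln(1 − 4p/3) = −0.75 ln(1 − 0.444444) = −0.75 ln(0.555556)
  = −0.75 × (-0.587786) = 0.440840 substitutions/site.

0.4408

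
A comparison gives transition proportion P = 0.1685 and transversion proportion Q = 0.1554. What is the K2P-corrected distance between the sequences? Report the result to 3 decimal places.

Under the Kimura two-parameter model, d = −½ ln(1 − 2P − Q) − ¼ ln(1 − 2Q).
1 − 2P − Q = 0.5076, giving −½ ln(0.5076) = 0.339031.
1 − 2Q = 0.6892, giving −¼ ln(0.6892) = 0.093056.
d = 0.339031 + 0.093056 = 0.432087.

0.432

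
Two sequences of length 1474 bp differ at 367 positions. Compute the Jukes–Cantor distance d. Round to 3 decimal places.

p = 367/1474 ≈ 0.248982.
d = −(3/4) ln(1 − 4p/3) = −0.75 ln(1 − 0.331976) = −0.75 ln(0.668024)
  = −0.75 × (-0.403431) = 0.302573 substitutions/site.

0.303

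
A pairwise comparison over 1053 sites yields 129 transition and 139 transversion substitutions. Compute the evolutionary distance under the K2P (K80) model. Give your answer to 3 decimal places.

P = 129/1053 ≈ 0.122507 and Q = 139/1053 ≈ 0.132004.
Under the Kimura two-parameter model, d = −½ ln(1 − 2P − Q) − ¼ ln(1 − 2Q).
1 − 2P − Q = 0.622982, giving −½ ln(0.622982) = 0.236619.
1 − 2Q = 0.735992, giving −¼ ln(0.735992) = 0.076634.
d = 0.236619 + 0.076634 = 0.313253.

0.313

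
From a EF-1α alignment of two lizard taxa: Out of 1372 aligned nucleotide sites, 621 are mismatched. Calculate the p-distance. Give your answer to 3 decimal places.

0.453

p = 621/1372 = 0.452623… ≈ 0.453 (to 3 d.p.).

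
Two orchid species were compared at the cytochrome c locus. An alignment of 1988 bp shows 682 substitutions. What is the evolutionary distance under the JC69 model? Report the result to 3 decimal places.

p = 682/1988 ≈ 0.343058.
d = −(3/4) ln(1 − 4p/3) = −0.75 ln(1 − 0.457411) = −0.75 ln(0.542589)
  = −0.75 × (-0.611403) = 0.458552 substitutions/site.

0.459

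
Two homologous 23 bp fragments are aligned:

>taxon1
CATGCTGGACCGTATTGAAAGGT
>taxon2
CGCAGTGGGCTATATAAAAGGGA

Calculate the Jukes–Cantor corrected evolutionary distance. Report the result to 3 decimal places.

0.761

The sequences differ at 11 of 23 sites, so p = 11/23 ≈ 0.478261.
d = −(3/4) ln(1 − 4p/3) = −0.75 ln(1 − 0.637681) = −0.75 ln(0.362319)
  = −0.75 × (-1.015230) = 0.761423 substitutions/site.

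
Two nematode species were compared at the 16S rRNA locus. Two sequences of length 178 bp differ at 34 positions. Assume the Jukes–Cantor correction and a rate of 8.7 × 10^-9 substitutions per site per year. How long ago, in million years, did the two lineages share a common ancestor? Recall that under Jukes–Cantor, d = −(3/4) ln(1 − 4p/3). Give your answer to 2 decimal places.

p = 34/178 ≈ 0.191011.
d = −(3/4) ln(1 − 4p/3) = −0.75 ln(1 − 0.254681) = −0.75 ln(0.745319)
  = −0.75 × (-0.293943) = 0.220457 substitutions/site.
Under a molecular clock d = 2μt, so t = d/(2μ) = 0.220457 / (2 × 8.7 × 10^-9) = 12.67 million years.

12.67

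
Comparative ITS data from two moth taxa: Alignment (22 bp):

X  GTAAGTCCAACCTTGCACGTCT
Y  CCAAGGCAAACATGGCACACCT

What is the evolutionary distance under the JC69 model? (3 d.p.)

0.497

The sequences differ at 8 of 22 sites (1, 2, 6, 8, 12, 14, 19, 20), so p = 8/22 ≈ 0.363636.
d = −(3/4) ln(1 − 4p/3) = −0.75 ln(1 − 0.484848) = −0.75 ln(0.515152)
  = −0.75 × (-0.663293) = 0.497470 substitutions/site.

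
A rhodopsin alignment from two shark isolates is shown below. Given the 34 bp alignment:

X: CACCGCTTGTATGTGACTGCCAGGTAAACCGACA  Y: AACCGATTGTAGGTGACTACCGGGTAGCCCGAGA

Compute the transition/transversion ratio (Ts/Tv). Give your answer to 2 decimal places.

0.60

Transitions are A↔G and C↔T; transversions are all other mismatches.
Transitions: 3. Transversions: 5.
R = 3/5 = 0.60.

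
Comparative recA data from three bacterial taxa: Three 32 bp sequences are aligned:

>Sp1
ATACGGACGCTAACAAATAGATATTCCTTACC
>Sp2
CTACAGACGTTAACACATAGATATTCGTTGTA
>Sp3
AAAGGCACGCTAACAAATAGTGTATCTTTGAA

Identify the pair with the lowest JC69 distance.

Sp1 and Sp2

Sp1–Sp2: 8/32 differ, p = 0.250, d = 0.304.
Sp1–Sp3: 11/32 differ, p = 0.344, d = 0.460.
Sp2–Sp3: 13/32 differ, p = 0.406, d = 0.585.
The smallest distance is between Sp1 and Sp2.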